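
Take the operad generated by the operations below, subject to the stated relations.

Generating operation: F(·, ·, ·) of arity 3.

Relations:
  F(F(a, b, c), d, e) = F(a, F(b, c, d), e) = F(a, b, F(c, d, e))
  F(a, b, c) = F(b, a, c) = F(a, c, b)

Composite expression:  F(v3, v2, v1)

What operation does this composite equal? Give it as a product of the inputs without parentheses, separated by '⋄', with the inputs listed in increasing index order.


v1 ⋄ v2 ⋄ v3

Both nesting and order wash out for F; what remains is which v's occur.
F(v3, v2, v1) linearizes to v3 ⋄ v2 ⋄ v1
rearranged into index order: v1 ⋄ v2 ⋄ v3


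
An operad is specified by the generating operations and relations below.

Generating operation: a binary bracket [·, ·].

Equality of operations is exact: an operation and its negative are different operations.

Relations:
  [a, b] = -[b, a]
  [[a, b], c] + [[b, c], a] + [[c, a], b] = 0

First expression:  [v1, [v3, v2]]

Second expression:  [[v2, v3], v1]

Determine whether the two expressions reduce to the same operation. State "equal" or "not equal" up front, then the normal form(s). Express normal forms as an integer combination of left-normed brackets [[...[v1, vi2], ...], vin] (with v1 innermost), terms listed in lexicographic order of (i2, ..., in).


equal; the common form is -[[v1, v2], v3] + [[v1, v3], v2]

In normal form, the first expression is -[[v1, v2], v3] + [[v1, v3], v2]
In normal form, the second expression is -[[v1, v2], v3] + [[v1, v3], v2]
The normal forms match — equal.


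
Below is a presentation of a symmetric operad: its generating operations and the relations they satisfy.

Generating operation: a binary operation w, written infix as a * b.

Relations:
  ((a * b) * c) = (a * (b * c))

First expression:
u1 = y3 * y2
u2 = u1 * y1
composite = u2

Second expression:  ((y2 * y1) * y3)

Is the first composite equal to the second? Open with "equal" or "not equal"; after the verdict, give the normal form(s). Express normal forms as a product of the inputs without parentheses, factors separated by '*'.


not equal; first: y3 * y2 * y1; second: y2 * y1 * y3

The first expression, normalized: y3 * y2 * y1
The second expression, normalized: y2 * y1 * y3
Different reductions; not equal.


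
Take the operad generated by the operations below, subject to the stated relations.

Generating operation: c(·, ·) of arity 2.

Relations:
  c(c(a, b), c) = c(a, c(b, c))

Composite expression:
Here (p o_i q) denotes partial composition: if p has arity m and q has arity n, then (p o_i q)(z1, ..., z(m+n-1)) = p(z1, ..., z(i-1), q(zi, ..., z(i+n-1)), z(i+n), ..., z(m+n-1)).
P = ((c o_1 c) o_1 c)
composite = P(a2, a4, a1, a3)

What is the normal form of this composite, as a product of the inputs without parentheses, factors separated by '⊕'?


a2 ⊕ a4 ⊕ a1 ⊕ a3


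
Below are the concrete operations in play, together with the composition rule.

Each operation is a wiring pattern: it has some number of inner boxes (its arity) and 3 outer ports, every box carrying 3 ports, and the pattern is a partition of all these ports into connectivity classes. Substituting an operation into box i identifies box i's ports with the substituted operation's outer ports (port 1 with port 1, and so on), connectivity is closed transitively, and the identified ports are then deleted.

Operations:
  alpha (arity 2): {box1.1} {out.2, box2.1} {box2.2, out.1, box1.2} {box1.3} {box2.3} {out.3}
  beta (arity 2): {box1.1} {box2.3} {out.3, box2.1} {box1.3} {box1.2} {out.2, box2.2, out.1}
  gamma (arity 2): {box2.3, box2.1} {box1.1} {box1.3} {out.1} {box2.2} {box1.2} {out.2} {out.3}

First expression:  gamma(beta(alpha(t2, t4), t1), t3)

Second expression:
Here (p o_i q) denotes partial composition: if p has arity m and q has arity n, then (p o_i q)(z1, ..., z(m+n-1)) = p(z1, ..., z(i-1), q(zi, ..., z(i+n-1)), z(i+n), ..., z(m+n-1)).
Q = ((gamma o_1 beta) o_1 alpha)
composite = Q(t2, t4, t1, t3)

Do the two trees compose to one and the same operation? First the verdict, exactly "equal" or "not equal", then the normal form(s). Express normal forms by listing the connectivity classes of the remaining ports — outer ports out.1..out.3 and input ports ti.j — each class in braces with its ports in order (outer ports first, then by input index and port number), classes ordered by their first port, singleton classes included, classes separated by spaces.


equal; both compose to {out.1} {out.2} {out.3} {t1.1} {t1.2} {t1.3} {t2.1} {t2.2, t4.2} {t2.3} {t3.1, t3.3} {t3.2} {t4.1} {t4.3}

The first expression reduces to {out.1} {out.2} {out.3} {t1.1} {t1.2} {t1.3} {t2.1} {t2.2, t4.2} {t2.3} {t3.1, t3.3} {t3.2} {t4.1} {t4.3}
The second expression reduces to {out.1} {out.2} {out.3} {t1.1} {t1.2} {t1.3} {t2.1} {t2.2, t4.2} {t2.3} {t3.1, t3.3} {t3.2} {t4.1} {t4.3}
Identical normal forms: equal.


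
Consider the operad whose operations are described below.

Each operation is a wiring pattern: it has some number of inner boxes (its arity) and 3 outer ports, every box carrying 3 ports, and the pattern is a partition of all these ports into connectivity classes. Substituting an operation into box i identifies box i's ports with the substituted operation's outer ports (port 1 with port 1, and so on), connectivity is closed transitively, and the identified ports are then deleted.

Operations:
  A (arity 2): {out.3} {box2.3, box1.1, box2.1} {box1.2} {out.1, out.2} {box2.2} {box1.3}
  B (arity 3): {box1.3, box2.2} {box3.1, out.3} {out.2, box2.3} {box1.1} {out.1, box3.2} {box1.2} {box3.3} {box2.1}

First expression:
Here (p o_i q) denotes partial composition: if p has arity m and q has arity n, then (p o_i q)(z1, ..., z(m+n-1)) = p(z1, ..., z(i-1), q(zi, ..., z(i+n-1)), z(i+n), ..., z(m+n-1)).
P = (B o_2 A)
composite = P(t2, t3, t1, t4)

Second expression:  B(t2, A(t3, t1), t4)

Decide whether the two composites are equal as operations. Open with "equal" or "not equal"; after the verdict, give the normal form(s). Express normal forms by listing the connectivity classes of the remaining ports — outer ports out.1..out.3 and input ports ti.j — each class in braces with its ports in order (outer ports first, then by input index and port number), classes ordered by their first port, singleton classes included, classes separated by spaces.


In normal form, the first expression is {out.1, t4.2} {out.2} {out.3, t4.1} {t1.1, t1.3, t3.1} {t1.2} {t2.1} {t2.2} {t2.3} {t3.2} {t3.3} {t4.3}
In normal form, the second expression is {out.1, t4.2} {out.2} {out.3, t4.1} {t1.1, t1.3, t3.1} {t1.2} {t2.1} {t2.2} {t2.3} {t3.2} {t3.3} {t4.3}
Same normal form: equal.

equal: each reduces to {out.1, t4.2} {out.2} {out.3, t4.1} {t1.1, t1.3, t3.1} {t1.2} {t2.1} {t2.2} {t2.3} {t3.2} {t3.3} {t4.3}


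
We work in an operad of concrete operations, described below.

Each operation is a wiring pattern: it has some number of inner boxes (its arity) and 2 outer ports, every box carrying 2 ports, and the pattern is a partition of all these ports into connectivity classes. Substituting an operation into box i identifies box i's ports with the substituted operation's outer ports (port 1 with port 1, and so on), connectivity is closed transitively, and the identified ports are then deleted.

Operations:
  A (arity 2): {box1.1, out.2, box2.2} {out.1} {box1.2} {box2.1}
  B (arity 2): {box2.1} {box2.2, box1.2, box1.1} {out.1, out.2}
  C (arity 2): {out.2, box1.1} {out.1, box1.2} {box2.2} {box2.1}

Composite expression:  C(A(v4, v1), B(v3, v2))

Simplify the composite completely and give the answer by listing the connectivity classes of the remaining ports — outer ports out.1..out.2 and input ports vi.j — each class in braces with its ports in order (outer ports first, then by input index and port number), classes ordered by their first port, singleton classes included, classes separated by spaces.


{out.1, v1.2, v4.1} {out.2} {v1.1} {v2.1} {v2.2, v3.1, v3.2} {v4.2}

Treat the ports identified at C as solder joints: merge, then drop.
A over (v4, v1) gives {out.1} {out.2, v1.2, v4.1} {v1.1} {v4.2}, out.j being that stage's outer ports
B over (v3, v2) gives {out.1, out.2} {v2.1} {v2.2, v3.1, v3.2}, out.j being that stage's outer ports
C over (v4, v1, v3, v2) gives {out.1, v1.2, v4.1} {out.2} {v1.1} {v2.1} {v2.2, v3.1, v3.2} {v4.2}, out.j being that stage's outer ports


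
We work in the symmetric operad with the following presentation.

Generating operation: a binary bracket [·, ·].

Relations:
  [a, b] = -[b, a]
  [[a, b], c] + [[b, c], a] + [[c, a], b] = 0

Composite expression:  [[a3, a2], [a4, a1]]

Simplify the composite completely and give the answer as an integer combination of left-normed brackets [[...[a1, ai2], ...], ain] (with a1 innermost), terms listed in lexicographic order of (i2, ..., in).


-[[[a1, a4], a2], a3] + [[[a1, a4], a3], a2]


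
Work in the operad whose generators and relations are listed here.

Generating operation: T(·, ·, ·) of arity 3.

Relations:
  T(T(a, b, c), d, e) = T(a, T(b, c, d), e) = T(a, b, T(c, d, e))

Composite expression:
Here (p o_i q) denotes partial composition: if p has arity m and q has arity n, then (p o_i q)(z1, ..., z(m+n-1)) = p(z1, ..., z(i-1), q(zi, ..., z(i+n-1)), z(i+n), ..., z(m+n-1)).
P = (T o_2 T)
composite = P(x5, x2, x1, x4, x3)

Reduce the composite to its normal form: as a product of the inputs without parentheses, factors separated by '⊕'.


All parenthesizations of T agree; list the x-inputs left to right.
T(x2, x1, x4) collapses to x2 ⊕ x1 ⊕ x4
T(x5, T(x2, x1, x4), x3) collapses to x5 ⊕ x2 ⊕ x1 ⊕ x4 ⊕ x3

x5 ⊕ x2 ⊕ x1 ⊕ x4 ⊕ x3


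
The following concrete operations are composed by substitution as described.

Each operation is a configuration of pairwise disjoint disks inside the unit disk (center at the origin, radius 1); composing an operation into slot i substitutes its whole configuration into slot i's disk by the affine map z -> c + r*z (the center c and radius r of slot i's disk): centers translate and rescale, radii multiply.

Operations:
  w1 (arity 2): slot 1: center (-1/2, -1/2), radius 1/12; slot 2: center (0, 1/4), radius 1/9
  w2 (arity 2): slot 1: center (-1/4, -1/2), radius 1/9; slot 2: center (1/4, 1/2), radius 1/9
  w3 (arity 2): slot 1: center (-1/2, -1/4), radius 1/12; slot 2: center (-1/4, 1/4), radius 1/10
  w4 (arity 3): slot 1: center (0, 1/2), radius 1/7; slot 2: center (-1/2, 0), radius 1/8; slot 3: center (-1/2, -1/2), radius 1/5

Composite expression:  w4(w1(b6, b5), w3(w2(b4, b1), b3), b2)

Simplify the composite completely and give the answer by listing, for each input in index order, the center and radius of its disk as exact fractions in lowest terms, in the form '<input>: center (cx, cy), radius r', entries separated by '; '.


b1: center (-215/384, -5/192), radius 1/864; b2: center (-1/2, -1/2), radius 1/5; b3: center (-17/32, 1/32), radius 1/80; b4: center (-217/384, -7/192), radius 1/864; b5: center (0, 15/28), radius 1/63; b6: center (-1/14, 3/7), radius 1/84

Each b-disk chains the slot maps above it in w4; radii multiply.
b6: after 2 affine steps, its disk has center (-1/14, 3/7), radius 1/84
b5: after 2 affine steps, its disk has center (0, 15/28), radius 1/63
b4: after 3 affine steps, its disk has center (-217/384, -7/192), radius 1/864
b1: after 3 affine steps, its disk has center (-215/384, -5/192), radius 1/864
b3: after 2 affine steps, its disk has center (-17/32, 1/32), radius 1/80
b2: after 1 affine step, its disk has center (-1/2, -1/2), radius 1/5


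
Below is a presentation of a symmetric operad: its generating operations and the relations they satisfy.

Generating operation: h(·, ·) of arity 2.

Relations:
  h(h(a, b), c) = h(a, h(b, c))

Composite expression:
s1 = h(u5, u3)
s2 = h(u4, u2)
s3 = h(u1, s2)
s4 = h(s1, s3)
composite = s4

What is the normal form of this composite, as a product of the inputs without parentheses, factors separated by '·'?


u5 · u3 · u1 · u4 · u2

All parenthesizations of h agree; list the u-inputs left to right.
h(u5, u3) collapses to u5 · u3
h(u4, u2) collapses to u4 · u2
h(u1, h(u4, u2)) collapses to u1 · u4 · u2
h(h(u5, u3), h(u1, h(u4, u2))) collapses to u5 · u3 · u1 · u4 · u2


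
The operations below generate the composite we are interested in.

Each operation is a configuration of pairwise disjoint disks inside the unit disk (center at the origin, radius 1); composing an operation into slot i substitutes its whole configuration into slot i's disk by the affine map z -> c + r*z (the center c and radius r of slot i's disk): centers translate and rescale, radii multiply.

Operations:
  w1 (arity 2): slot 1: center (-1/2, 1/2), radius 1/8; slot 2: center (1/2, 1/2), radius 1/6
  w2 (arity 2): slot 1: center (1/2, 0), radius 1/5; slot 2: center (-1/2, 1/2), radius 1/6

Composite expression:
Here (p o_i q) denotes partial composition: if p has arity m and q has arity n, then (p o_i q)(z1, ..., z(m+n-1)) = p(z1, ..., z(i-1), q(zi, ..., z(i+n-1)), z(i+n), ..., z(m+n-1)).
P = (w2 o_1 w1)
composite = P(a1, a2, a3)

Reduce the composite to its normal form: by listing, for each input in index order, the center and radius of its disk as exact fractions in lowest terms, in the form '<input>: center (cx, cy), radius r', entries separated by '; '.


a1: center (2/5, 1/10), radius 1/40; a2: center (3/5, 1/10), radius 1/30; a3: center (-1/2, 1/2), radius 1/6

Below w2, radii multiply path by path; the a-disk centers shift.
for a1, the 2-step affine chain lands on center (2/5, 1/10), radius 1/40
for a2, the 2-step affine chain lands on center (3/5, 1/10), radius 1/30
for a3, the 1-step affine chain lands on center (-1/2, 1/2), radius 1/6


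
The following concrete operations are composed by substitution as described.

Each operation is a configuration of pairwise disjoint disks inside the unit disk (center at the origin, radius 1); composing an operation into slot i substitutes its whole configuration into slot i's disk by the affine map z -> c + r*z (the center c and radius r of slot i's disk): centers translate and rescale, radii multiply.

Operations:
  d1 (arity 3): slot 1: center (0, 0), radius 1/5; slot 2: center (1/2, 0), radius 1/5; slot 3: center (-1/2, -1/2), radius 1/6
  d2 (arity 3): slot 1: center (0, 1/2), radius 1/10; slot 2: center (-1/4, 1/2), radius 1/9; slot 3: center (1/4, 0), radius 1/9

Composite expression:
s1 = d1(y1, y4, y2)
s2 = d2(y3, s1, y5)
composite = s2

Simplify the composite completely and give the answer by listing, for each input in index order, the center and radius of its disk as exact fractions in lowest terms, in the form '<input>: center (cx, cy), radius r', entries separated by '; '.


y1: center (-1/4, 1/2), radius 1/45; y2: center (-11/36, 4/9), radius 1/54; y3: center (0, 1/2), radius 1/10; y4: center (-7/36, 1/2), radius 1/45; y5: center (1/4, 0), radius 1/9

Nesting under d2 composes maps z -> c + r*z down each y-path.
input y3: composing its 1 substitution step yields center (0, 1/2), radius 1/10
input y1: composing its 2 substitution steps yields center (-1/4, 1/2), radius 1/45
input y4: composing its 2 substitution steps yields center (-7/36, 1/2), radius 1/45
input y2: composing its 2 substitution steps yields center (-11/36, 4/9), radius 1/54
input y5: composing its 1 substitution step yields center (1/4, 0), radius 1/9


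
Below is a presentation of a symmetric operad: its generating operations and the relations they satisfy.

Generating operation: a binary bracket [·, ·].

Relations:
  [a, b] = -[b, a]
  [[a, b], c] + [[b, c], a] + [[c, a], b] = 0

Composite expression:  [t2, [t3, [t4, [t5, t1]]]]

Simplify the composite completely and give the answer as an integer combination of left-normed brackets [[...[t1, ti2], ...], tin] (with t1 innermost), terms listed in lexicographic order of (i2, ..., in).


[[[[t1, t5], t4], t3], t2]

A multilinear Lie element is pinned by t1-initial words (t1 innermost).
Composite bracket: [t2, [t3, [t4, [t5, t1]]]]
Under [a, b] = ab - ba we get 16 signed associative words (2^4 = 16).
Only words starting with t1 matter:
  sign of t1t5t4t3t2 is +1, so it contributes +[[[[t1, t5], t4], t3], t2]


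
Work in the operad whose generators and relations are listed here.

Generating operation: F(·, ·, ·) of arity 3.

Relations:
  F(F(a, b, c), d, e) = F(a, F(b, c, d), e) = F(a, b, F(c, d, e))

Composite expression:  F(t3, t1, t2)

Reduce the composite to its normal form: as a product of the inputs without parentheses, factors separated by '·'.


t3 · t1 · t2

The F-tree's shape is irrelevant; the t-reading-order decides.
F(t3, t1, t2) spells out as t3 · t1 · t2


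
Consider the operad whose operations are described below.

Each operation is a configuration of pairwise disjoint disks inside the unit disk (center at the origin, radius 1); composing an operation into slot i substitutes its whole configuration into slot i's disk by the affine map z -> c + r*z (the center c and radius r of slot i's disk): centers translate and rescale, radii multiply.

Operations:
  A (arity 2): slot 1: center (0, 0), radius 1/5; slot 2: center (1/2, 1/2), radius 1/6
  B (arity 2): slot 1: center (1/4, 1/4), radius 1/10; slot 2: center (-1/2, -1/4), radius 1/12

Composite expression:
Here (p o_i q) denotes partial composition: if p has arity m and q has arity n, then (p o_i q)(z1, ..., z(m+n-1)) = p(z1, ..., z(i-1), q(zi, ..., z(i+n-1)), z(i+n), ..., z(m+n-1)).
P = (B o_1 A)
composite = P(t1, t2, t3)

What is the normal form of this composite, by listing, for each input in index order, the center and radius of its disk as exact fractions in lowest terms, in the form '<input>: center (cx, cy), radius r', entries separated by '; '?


t1: center (1/4, 1/4), radius 1/50; t2: center (3/10, 3/10), radius 1/60; t3: center (-1/2, -1/4), radius 1/12

Below B, radii multiply path by path; the t-disk centers shift.
t1: after 2 affine steps, its disk has center (1/4, 1/4), radius 1/50
t2: after 2 affine steps, its disk has center (3/10, 3/10), radius 1/60
t3: after 1 affine step, its disk has center (-1/2, -1/4), radius 1/12


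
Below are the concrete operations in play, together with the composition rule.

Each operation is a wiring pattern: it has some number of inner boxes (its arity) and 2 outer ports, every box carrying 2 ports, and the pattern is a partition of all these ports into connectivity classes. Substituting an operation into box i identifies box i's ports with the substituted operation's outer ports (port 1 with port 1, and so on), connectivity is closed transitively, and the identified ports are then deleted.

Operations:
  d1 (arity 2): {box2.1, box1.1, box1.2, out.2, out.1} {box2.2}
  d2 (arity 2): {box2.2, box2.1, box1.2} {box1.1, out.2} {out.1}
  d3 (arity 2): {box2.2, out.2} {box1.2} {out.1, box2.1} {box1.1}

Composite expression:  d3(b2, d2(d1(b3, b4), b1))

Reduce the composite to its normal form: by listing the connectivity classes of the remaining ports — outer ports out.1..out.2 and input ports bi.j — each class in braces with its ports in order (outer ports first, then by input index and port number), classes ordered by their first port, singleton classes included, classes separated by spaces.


{out.1} {out.2, b1.1, b1.2, b3.1, b3.2, b4.1} {b2.1} {b2.2} {b4.2}


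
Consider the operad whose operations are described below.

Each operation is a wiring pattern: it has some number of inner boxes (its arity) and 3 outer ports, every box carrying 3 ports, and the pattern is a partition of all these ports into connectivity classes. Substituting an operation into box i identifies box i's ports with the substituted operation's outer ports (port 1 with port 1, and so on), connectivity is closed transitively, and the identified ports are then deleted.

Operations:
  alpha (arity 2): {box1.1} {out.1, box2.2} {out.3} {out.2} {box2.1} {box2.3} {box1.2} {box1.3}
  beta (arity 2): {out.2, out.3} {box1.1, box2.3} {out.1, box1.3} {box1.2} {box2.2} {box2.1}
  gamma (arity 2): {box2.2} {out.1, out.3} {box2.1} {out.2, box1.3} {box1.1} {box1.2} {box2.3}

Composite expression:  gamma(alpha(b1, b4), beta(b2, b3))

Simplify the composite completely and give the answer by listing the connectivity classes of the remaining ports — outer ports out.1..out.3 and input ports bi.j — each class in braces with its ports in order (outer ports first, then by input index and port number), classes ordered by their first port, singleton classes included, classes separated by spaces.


{out.1, out.3} {out.2} {b1.1} {b1.2} {b1.3} {b2.1, b3.3} {b2.2} {b2.3} {b3.1} {b3.2} {b4.1} {b4.2} {b4.3}

Connectivity passes through glued gamma-boundaries; trace each wire chain.
through alpha, on inputs (b1, b4): {out.1, b4.2} {out.2} {out.3} {b1.1} {b1.2} {b1.3} {b4.1} {b4.3} (out.j = stage outer ports)
through beta, on inputs (b2, b3): {out.1, b2.3} {out.2, out.3} {b2.1, b3.3} {b2.2} {b3.1} {b3.2} (out.j = stage outer ports)
through gamma, on inputs (b1, b4, b2, b3): {out.1, out.3} {out.2} {b1.1} {b1.2} {b1.3} {b2.1, b3.3} {b2.2} {b2.3} {b3.1} {b3.2} {b4.1} {b4.2} {b4.3} (out.j = stage outer ports)


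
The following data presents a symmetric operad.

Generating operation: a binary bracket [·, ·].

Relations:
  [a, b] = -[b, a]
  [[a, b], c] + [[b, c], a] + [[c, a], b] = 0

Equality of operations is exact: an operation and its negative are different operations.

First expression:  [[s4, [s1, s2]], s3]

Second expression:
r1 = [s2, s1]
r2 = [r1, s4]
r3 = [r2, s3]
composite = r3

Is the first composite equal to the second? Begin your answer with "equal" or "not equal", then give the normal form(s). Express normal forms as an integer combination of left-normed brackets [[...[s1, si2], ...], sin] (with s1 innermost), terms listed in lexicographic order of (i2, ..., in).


equal; both compose to -[[[s1, s2], s4], s3]

Reducing the first expression gives -[[[s1, s2], s4], s3]
Reducing the second expression gives -[[[s1, s2], s4], s3]
One common form — equal.


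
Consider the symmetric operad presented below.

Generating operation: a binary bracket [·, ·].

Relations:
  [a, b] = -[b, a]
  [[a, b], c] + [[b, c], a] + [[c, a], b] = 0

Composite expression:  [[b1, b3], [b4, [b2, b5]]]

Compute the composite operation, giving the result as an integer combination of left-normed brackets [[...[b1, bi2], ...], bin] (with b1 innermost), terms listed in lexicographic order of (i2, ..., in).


Skip Jacobi rewriting: expand, keep b1-initial words, read off terms.
Composite bracket: [[b1, b3], [b4, [b2, b5]]]
Under [a, b] = ab - ba we get 16 signed associative words (2^4 = 16).
Collect the words opening with b1:
  from b1b3b2b5b4, sign -1: term -[[[[b1, b3], b2], b5], b4]
  from b1b3b4b2b5, sign +1: term +[[[[b1, b3], b4], b2], b5]
  from b1b3b4b5b2, sign -1: term -[[[[b1, b3], b4], b5], b2]
  from b1b3b5b2b4, sign +1: term +[[[[b1, b3], b5], b2], b4]

-[[[[b1, b3], b2], b5], b4] + [[[[b1, b3], b4], b2], b5] - [[[[b1, b3], b4], b5], b2] + [[[[b1, b3], b5], b2], b4]


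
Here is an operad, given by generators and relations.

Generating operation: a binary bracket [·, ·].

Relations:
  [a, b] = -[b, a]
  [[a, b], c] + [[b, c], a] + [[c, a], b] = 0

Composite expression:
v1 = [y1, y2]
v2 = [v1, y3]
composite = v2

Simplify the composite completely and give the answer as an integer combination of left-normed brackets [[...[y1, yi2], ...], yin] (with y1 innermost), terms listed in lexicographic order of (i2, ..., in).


[[y1, y2], y3]

Antisymmetry and Jacobi reduce to y1-anchored left-normed brackets.
Composite bracket: [[y1, y2], y3]
Full expansion: 4 signed words from ab - ba (2^2 = 4).
The y1-initial words carry the normal form:
  the word y1y2y3 carries sign +1 and contributes +[[y1, y2], y3]


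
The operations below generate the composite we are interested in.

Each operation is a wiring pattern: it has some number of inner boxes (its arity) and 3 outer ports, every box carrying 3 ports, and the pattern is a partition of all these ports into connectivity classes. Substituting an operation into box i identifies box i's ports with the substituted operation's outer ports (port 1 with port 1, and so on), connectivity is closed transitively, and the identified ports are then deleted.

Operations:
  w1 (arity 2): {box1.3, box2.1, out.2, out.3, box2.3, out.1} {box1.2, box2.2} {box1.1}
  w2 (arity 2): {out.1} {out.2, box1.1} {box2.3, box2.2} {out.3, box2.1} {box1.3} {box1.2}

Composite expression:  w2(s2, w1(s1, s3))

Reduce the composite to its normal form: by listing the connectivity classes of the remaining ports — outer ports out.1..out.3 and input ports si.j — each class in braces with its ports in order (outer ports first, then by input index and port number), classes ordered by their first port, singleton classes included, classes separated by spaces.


Two ports join when wires chain via w2-identified ports.
stage w1: inputs (s1, s3), connectivity {out.1, out.2, out.3, s1.3, s3.1, s3.3} {s1.1} {s1.2, s3.2}, out.j its boundary
stage w2: inputs (s2, s1, s3), connectivity {out.1} {out.2, s2.1} {out.3, s1.3, s3.1, s3.3} {s1.1} {s1.2, s3.2} {s2.2} {s2.3}, out.j its boundary

{out.1} {out.2, s2.1} {out.3, s1.3, s3.1, s3.3} {s1.1} {s1.2, s3.2} {s2.2} {s2.3}


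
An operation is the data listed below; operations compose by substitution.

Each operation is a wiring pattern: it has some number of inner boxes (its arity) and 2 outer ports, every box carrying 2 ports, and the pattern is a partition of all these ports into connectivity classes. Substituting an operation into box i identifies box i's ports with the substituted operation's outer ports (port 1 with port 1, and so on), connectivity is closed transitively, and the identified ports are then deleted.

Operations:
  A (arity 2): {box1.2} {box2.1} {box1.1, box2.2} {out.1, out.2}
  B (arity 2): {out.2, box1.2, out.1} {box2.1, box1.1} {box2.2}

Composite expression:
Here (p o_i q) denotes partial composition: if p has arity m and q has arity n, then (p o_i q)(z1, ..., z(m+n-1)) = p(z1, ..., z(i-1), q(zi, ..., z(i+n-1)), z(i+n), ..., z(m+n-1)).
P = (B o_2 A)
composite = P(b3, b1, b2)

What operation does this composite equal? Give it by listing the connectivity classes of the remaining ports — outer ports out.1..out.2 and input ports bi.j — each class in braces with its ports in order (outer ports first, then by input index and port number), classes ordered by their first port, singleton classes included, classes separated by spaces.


{out.1, out.2, b3.2} {b1.1, b2.2} {b1.2} {b2.1} {b3.1}

Two ports join when wires chain via B-identified ports.
stage A: inputs (b1, b2), connectivity {out.1, out.2} {b1.1, b2.2} {b1.2} {b2.1}, out.j its boundary
stage B: inputs (b3, b1, b2), connectivity {out.1, out.2, b3.2} {b1.1, b2.2} {b1.2} {b2.1} {b3.1}, out.j its boundary


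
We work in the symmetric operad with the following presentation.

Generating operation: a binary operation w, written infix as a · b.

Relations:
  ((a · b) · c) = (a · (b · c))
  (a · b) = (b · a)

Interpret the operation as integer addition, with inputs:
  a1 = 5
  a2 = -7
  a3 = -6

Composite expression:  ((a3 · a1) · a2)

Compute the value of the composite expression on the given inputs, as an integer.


(a3 · a1) = -1
((a3 · a1) · a2) = -8

-8


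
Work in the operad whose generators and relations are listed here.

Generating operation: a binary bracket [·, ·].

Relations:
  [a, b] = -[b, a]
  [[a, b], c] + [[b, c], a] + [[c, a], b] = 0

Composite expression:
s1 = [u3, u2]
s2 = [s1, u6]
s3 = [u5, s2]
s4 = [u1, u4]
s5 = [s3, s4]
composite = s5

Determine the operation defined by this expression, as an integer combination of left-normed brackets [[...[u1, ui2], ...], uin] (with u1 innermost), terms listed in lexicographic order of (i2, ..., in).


-[[[[[u1, u4], u2], u3], u6], u5] + [[[[[u1, u4], u3], u2], u6], u5] + [[[[[u1, u4], u5], u2], u3], u6] - [[[[[u1, u4], u5], u3], u2], u6] - [[[[[u1, u4], u5], u6], u2], u3] + [[[[[u1, u4], u5], u6], u3], u2] + [[[[[u1, u4], u6], u2], u3], u5] - [[[[[u1, u4], u6], u3], u2], u5]


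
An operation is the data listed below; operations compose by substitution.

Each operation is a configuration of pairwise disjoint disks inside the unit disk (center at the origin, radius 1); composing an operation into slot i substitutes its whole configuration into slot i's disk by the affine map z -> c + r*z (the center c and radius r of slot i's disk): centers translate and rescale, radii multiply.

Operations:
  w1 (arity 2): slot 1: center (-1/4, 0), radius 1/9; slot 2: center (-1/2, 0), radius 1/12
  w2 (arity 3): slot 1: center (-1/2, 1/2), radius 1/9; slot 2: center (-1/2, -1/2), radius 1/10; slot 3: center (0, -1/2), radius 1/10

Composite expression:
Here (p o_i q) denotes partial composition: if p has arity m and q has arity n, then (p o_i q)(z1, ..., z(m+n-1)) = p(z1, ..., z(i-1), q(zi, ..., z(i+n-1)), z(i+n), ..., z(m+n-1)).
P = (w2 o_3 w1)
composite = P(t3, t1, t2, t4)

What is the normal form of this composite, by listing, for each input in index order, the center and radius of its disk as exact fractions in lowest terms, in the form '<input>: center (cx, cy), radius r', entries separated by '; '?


t1: center (-1/2, -1/2), radius 1/10; t2: center (-1/40, -1/2), radius 1/90; t3: center (-1/2, 1/2), radius 1/9; t4: center (-1/20, -1/2), radius 1/120

Follow each t-input down from w2: c' goes to c + r*c', radius to r*r'.
t3 passes through 1 substitution, ending at center (-1/2, 1/2), radius 1/9
t1 passes through 1 substitution, ending at center (-1/2, -1/2), radius 1/10
t2 passes through 2 substitutions, ending at center (-1/40, -1/2), radius 1/90
t4 passes through 2 substitutions, ending at center (-1/20, -1/2), radius 1/120


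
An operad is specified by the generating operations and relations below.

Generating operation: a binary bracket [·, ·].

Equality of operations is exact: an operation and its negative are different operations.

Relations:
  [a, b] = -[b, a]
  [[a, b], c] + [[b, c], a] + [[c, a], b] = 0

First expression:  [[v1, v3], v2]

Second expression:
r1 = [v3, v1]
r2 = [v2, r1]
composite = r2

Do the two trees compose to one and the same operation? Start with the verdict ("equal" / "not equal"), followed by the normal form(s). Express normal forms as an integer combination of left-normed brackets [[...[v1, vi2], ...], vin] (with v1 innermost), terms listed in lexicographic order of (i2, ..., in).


equal — both sides give [[v1, v3], v2]

In normal form, the first expression is [[v1, v3], v2]
In normal form, the second expression is [[v1, v3], v2]
Both agree, so they are equal.


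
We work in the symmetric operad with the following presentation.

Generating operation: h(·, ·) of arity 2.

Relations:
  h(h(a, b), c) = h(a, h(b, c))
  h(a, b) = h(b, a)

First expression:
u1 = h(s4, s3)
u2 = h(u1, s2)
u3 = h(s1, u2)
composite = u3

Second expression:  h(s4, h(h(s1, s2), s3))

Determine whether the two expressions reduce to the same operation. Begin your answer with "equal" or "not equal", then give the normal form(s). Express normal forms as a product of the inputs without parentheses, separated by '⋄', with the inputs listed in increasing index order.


equal; the common form is s1 ⋄ s2 ⋄ s3 ⋄ s4

The first expression reduces to s1 ⋄ s2 ⋄ s3 ⋄ s4
The second expression reduces to s1 ⋄ s2 ⋄ s3 ⋄ s4
Both agree, so they are equal.


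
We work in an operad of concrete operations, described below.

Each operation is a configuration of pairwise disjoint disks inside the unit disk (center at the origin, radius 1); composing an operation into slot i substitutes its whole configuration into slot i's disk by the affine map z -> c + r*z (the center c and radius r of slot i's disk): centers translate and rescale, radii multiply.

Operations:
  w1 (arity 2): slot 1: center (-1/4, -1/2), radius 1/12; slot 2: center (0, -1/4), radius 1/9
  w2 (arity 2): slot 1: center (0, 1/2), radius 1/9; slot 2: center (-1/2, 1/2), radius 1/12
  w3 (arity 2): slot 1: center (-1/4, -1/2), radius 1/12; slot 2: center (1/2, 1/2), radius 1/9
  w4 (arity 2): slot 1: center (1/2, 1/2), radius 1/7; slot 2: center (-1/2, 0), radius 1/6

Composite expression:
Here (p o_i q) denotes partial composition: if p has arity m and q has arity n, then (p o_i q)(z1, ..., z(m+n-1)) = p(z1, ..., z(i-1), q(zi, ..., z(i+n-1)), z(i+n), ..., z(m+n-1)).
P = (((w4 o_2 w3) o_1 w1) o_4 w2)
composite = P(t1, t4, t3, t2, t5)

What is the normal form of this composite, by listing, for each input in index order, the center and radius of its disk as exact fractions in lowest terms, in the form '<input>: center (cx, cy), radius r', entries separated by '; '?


t1: center (13/28, 3/7), radius 1/84; t2: center (-5/12, 5/54), radius 1/486; t3: center (-13/24, -1/12), radius 1/72; t4: center (1/2, 13/28), radius 1/63; t5: center (-23/54, 5/54), radius 1/648

Nesting under w4 composes maps z -> c + r*z down each t-path.
input t1: composing its 2 substitution steps yields center (13/28, 3/7), radius 1/84
input t4: composing its 2 substitution steps yields center (1/2, 13/28), radius 1/63
input t3: composing its 2 substitution steps yields center (-13/24, -1/12), radius 1/72
input t2: composing its 3 substitution steps yields center (-5/12, 5/54), radius 1/486
input t5: composing its 3 substitution steps yields center (-23/54, 5/54), radius 1/648


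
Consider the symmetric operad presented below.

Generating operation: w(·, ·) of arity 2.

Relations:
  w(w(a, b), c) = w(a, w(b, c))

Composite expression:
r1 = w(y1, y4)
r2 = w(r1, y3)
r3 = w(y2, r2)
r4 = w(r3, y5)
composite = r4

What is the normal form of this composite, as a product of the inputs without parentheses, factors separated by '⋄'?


Associativity of w dissolves the nesting; only the y-input order survives.
w(y1, y4) linearizes to y1 ⋄ y4
w(w(y1, y4), y3) linearizes to y1 ⋄ y4 ⋄ y3
w(y2, w(w(y1, y4), y3)) linearizes to y2 ⋄ y1 ⋄ y4 ⋄ y3
w(w(y2, w(w(y1, y4), y3)), y5) linearizes to y2 ⋄ y1 ⋄ y4 ⋄ y3 ⋄ y5

y2 ⋄ y1 ⋄ y4 ⋄ y3 ⋄ y5


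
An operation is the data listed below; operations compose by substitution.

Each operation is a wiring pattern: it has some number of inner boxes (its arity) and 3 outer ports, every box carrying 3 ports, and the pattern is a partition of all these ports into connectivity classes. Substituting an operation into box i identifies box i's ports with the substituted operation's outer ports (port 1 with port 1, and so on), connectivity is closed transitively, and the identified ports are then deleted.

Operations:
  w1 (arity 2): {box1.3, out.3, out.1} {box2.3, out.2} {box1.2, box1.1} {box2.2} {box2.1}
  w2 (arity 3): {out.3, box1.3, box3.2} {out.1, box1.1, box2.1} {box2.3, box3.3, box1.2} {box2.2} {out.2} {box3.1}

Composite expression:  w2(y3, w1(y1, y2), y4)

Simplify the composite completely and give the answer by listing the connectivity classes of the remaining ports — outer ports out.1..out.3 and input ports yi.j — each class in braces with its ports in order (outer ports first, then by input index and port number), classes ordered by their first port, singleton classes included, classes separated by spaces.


{out.1, y1.3, y3.1, y3.2, y4.3} {out.2} {out.3, y3.3, y4.2} {y1.1, y1.2} {y2.1} {y2.2} {y2.3} {y4.1}

Treat the ports identified at w2 as solder joints: merge, then drop.
through w1, on inputs (y1, y2): {out.1, out.3, y1.3} {out.2, y2.3} {y1.1, y1.2} {y2.1} {y2.2} (out.j = stage outer ports)
through w2, on inputs (y3, y1, y2, y4): {out.1, y1.3, y3.1, y3.2, y4.3} {out.2} {out.3, y3.3, y4.2} {y1.1, y1.2} {y2.1} {y2.2} {y2.3} {y4.1} (out.j = stage outer ports)


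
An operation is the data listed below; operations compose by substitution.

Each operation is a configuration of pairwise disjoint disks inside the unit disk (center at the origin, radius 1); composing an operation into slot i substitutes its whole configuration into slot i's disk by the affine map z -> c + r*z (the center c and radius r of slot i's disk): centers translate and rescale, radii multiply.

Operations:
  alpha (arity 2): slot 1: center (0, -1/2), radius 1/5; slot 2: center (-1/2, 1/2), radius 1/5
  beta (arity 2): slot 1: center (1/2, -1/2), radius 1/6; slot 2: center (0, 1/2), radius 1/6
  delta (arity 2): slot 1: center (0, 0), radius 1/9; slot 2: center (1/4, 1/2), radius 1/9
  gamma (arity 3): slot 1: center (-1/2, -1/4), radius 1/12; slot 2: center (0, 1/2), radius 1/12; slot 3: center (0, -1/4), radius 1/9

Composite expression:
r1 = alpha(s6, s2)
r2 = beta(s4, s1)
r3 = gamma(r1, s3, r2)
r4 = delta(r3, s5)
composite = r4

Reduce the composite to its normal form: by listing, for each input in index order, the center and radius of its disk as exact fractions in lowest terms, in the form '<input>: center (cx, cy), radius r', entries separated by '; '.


s1: center (0, -7/324), radius 1/486; s2: center (-13/216, -5/216), radius 1/540; s3: center (0, 1/18), radius 1/108; s4: center (1/162, -11/324), radius 1/486; s5: center (1/4, 1/2), radius 1/9; s6: center (-1/18, -7/216), radius 1/540

Follow each s-input down from delta: c' goes to c + r*c', radius to r*r'.
tracing s6 down its 3-map path: center (-1/18, -7/216), radius 1/540
tracing s2 down its 3-map path: center (-13/216, -5/216), radius 1/540
tracing s3 down its 2-map path: center (0, 1/18), radius 1/108
tracing s4 down its 3-map path: center (1/162, -11/324), radius 1/486
tracing s1 down its 3-map path: center (0, -7/324), radius 1/486
tracing s5 down its 1-map path: center (1/4, 1/2), radius 1/9


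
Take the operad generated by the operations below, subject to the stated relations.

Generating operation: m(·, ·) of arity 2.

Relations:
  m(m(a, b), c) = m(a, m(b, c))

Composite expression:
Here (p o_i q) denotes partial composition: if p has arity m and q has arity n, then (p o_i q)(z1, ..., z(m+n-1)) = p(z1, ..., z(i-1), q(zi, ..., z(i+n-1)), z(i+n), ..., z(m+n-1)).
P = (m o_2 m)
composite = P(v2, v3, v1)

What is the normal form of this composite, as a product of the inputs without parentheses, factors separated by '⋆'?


All parenthesizations of m agree; list the v-inputs left to right.
m(v3, v1) spells out as v3 ⋆ v1
m(v2, m(v3, v1)) spells out as v2 ⋆ v3 ⋆ v1

v2 ⋆ v3 ⋆ v1


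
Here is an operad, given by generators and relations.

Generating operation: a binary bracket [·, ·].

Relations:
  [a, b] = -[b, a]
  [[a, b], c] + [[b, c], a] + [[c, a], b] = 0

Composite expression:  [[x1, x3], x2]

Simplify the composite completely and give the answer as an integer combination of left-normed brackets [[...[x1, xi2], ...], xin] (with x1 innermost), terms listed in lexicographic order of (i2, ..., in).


[[x1, x3], x2]

In the tensor algebra, words opening x1 carry the x1-anchored form.
Composite bracket: [[x1, x3], x2]
The bracket unfolds into 4 signed words via [a, b] = ab - ba (2^2 = 4).
Coefficients come from the x1-initial words:
  x1x3x2 appears with sign +1, giving the term +[[x1, x3], x2]


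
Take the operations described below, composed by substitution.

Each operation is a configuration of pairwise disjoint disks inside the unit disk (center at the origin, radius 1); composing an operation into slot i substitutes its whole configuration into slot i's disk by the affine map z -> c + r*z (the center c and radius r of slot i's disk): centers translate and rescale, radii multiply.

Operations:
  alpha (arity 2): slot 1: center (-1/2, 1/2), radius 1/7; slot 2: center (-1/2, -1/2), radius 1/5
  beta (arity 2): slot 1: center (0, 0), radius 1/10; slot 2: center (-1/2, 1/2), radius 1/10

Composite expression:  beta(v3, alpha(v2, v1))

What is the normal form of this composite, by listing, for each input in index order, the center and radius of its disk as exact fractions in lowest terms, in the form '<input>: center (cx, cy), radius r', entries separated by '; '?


v1: center (-11/20, 9/20), radius 1/50; v2: center (-11/20, 11/20), radius 1/70; v3: center (0, 0), radius 1/10

Follow each v-input down from beta: c' goes to c + r*c', radius to r*r'.
v3 passes through 1 substitution, ending at center (0, 0), radius 1/10
v2 passes through 2 substitutions, ending at center (-11/20, 11/20), radius 1/70
v1 passes through 2 substitutions, ending at center (-11/20, 9/20), radius 1/50


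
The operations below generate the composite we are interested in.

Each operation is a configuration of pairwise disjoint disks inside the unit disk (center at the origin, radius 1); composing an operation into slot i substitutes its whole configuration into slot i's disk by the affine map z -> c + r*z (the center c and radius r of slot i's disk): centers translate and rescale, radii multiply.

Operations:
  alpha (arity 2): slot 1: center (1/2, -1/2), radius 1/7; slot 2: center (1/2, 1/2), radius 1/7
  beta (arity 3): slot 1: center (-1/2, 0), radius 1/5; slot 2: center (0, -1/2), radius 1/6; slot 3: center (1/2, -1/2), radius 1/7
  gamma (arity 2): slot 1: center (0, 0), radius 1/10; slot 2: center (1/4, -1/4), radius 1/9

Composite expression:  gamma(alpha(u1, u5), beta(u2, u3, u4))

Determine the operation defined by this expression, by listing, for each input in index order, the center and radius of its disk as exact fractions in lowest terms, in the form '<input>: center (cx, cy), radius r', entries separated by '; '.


Each u-disk chains the slot maps above it in gamma; radii multiply.
input u1: composing its 2 substitution steps yields center (1/20, -1/20), radius 1/70
input u5: composing its 2 substitution steps yields center (1/20, 1/20), radius 1/70
input u2: composing its 2 substitution steps yields center (7/36, -1/4), radius 1/45
input u3: composing its 2 substitution steps yields center (1/4, -11/36), radius 1/54
input u4: composing its 2 substitution steps yields center (11/36, -11/36), radius 1/63

u1: center (1/20, -1/20), radius 1/70; u2: center (7/36, -1/4), radius 1/45; u3: center (1/4, -11/36), radius 1/54; u4: center (11/36, -11/36), radius 1/63; u5: center (1/20, 1/20), radius 1/70
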